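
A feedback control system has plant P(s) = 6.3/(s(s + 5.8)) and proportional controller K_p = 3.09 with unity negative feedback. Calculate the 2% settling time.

T_s ≈ 1.38 s

Closed-loop characteristic equation: s² + 5.8s + 19.47 = 0, so ω_n = 4.412 rad/s and ζ = 5.8/(2·4.412) = 0.6573.
2% settling time T_s ≈ 4/(ζω_n) = 4/2.9 = 1.38 s.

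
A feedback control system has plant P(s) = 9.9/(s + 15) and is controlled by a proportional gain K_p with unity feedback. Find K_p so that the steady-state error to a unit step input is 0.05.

The loop is type 0, so e_ss(step) = 1/(1 + K_pos) with K_pos = K_p·P(0).
P(0) = 0.66. Require 1/(1 + K_p·0.66) = 0.05, so 1 + 0.66·K_p = 20.
K_p = (20 − 1)/0.66 = 28.8.

K_p = 28.8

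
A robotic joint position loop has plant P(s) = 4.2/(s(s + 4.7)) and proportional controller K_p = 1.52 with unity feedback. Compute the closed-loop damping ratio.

ζ = 0.93

1 + K_p·P(s) = 0 gives s² + 4.7s + 6.384 = 0.
So ω_n² = 6.384 ⇒ ω_n = 2.527 rad/s, and ζ = 4.7/(2ω_n) = 0.93.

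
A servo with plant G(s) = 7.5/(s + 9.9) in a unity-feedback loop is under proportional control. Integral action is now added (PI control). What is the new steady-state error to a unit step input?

0

Adding integral action puts a pole at s = 0 in the forward path, raising the system type to 1; a type-1 loop has zero steady-state error to a step.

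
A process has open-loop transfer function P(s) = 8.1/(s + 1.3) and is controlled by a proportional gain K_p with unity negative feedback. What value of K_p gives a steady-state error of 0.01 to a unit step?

For a type-0 loop with proportional control, e_ss = 1/(1 + K_p·P(0)).
P(0) = 6.231. Require 1/(1 + K_p·6.231) = 0.01, so 1 + 6.231·K_p = 100.
K_p = (100 − 1)/6.231 = 15.9.

K_p = 15.9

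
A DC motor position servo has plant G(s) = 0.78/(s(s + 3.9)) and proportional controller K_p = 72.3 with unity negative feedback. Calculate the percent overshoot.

Closed-loop characteristic equation: s² + 3.9s + 56.39 = 0, so ω_n = 7.51 rad/s and ζ = 3.9/(2·7.51) = 0.2597.
%OS = 100·exp(−πζ/√(1−ζ²)) = 100·exp(−π·0.2597/√0.9326) = 43%.

43%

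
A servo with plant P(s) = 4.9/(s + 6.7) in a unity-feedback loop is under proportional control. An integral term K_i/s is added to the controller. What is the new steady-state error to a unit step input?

Adding integral action puts a pole at s = 0 in the forward path, raising the system type to 1; a type-1 loop has zero steady-state error to a step.

0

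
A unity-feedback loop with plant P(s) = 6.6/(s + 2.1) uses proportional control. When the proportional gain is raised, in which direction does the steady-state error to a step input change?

e_ss = 1/(1 + K_p·P(0)); a larger K_p raises the denominator, so e_ss decreases.

decrease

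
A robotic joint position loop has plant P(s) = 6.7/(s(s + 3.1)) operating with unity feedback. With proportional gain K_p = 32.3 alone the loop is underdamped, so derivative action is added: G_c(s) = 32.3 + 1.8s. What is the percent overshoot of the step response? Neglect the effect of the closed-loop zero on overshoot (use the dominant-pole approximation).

Forward path: (32.3 + 1.8s)·6.7/(s(s+3.1)). The closed-loop characteristic equation is s² + (3.1 + 6.7·1.8)s + 6.7·32.3 = 0.
That is s² + 15.16s + 216.4 = 0, so ω_n = 14.71 rad/s and ζ = 15.16/(2·14.71) = 0.5153.
%OS = 100·exp(−πζ/√(1−ζ²)) = 15.1%.

15.1%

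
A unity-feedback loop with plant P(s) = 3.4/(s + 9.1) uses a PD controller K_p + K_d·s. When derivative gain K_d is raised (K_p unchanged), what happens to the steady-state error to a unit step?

unchanged

At s = 0 the derivative term contributes nothing: C(0) = K_p regardless of K_d, so K_pos = K_p·P(0) and e_ss are unchanged.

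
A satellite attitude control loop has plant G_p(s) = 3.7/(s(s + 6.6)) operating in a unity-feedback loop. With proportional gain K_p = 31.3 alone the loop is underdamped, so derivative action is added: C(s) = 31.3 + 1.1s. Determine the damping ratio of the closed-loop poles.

ζ = 0.496

Forward path: (31.3 + 1.1s)·3.7/(s(s+6.6)). The closed-loop characteristic equation is s² + (6.6 + 3.7·1.1)s + 3.7·31.3 = 0.
That is s² + 10.67s + 115.8 = 0, so ω_n = 10.76 rad/s and ζ = 10.67/(2·10.76) = 0.4957.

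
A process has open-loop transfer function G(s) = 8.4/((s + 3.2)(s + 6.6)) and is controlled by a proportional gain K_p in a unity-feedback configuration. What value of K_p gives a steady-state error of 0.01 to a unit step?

K_p = 249

The loop is type 0, so e_ss(step) = 1/(1 + K_pos) with K_pos = K_p·G(0).
G(0) = 0.3977. Require 1/(1 + K_p·0.3977) = 0.01, so 1 + 0.3977·K_p = 100.
K_p = (100 − 1)/0.3977 = 249.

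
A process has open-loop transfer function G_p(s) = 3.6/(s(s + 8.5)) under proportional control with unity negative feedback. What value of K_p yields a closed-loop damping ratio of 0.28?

Closed-loop characteristic equation: s² + 8.5s + K_p·3.6 = 0.
So ω_n = √(3.6K_p) and 2ζω_n = 8.5, giving ζ = 8.5/(2√(3.6K_p)).
Setting ζ = 0.28: √(3.6K_p) = 8.5/(2·0.28) = 15.18, so K_p = 230.4/3.6 = 64.

K_p = 64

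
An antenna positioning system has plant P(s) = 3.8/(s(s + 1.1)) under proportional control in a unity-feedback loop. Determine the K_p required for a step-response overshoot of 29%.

From %OS = 100·exp(−πζ/√(1−ζ²)) = 29%, ζ = −ln(0.29)/√(π²+ln²(0.29)) = 0.3666.
Characteristic equation s² + 1.1s + 3.8K_p = 0 gives ζ = 1.1/(2√(3.8K_p)).
Setting ζ = 0.3666: √(3.8K_p) = 1.1/(2·0.3666) = 1.5, so K_p = 2.251/3.8 = 0.592.

K_p = 0.592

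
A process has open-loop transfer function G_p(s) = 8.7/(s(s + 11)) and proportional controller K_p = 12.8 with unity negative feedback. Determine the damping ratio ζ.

The closed-loop denominator is s(s+11) + 12.8·8.7 = s² + 11s + 111.4.
Matching s² + 2ζω_n s + ω_n²: ω_n = √111.4 = 10.55 rad/s and 2ζω_n = 11, so ζ = 11/(2·10.55) = 0.521.

ζ = 0.521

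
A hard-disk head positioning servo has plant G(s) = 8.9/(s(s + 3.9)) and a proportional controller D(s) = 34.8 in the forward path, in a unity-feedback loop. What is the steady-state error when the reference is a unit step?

The open loop D(s)G(s) has a pole at the origin (type 1), so the static position error constant is infinite and e_ss = 1/(1+∞) = 0.

0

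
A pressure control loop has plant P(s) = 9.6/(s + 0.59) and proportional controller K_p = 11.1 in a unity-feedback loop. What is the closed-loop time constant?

Closed-loop transfer function: T(s) = K_p·P(s)/(1 + K_p·P(s)) = 106.6/(s + 0.59 + 106.6) = 106.6/(s + 107.1).
Time constant τ = 1/107.1 = 0.00933 s.

τ = 0.00933 s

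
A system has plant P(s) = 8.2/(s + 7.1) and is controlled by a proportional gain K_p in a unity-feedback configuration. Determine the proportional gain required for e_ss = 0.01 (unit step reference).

Steady-state error for a unit step on this type-0 loop is 1/(1 + K_p·P(0)).
P(0) = 1.155. Require 1/(1 + K_p·1.155) = 0.01, so 1 + 1.155·K_p = 100.
K_p = (100 − 1)/1.155 = 85.7.

K_p = 85.7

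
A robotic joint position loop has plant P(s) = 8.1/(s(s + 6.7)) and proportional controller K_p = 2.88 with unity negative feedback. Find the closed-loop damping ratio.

With unity feedback the closed-loop characteristic equation is s² + 6.7s + 2.88·8.1 = s² + 6.7s + 23.33 = 0.
Matching s² + 2ζω_n s + ω_n²: ω_n = √23.33 = 4.83 rad/s and 2ζω_n = 6.7, so ζ = 6.7/(2·4.83) = 0.694.

ζ = 0.694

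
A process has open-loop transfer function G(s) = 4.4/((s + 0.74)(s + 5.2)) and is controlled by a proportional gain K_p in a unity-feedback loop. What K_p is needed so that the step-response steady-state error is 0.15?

The loop is type 0, so e_ss(step) = 1/(1 + K_pos) with K_pos = K_p·G(0).
G(0) = 1.143. Require 1/(1 + K_p·1.143) = 0.15, so 1 + 1.143·K_p = 6.667.
K_p = (6.667 − 1)/1.143 = 4.96.

K_p = 4.96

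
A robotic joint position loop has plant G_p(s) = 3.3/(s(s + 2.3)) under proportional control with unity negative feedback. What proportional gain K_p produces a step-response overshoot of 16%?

K_p = 1.58

From %OS = 100·exp(−πζ/√(1−ζ²)) = 16%, ζ = −ln(0.16)/√(π²+ln²(0.16)) = 0.5039.
Characteristic equation s² + 2.3s + 3.3K_p = 0 gives ζ = 2.3/(2√(3.3K_p)).
Setting ζ = 0.5039: √(3.3K_p) = 2.3/(2·0.5039) = 2.282, so K_p = 5.209/3.3 = 1.58.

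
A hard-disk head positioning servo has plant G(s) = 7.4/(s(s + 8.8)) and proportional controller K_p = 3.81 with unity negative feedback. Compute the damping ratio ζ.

ζ = 0.829

With unity feedback the closed-loop characteristic equation is s² + 8.8s + 3.81·7.4 = s² + 8.8s + 28.19 = 0.
Matching s² + 2ζω_n s + ω_n²: ω_n = √28.19 = 5.31 rad/s and 2ζω_n = 8.8, so ζ = 8.8/(2·5.31) = 0.829.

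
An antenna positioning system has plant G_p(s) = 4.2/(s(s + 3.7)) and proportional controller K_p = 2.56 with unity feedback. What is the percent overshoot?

11.7%

Closed-loop characteristic equation: s² + 3.7s + 10.75 = 0, so ω_n = 3.279 rad/s and ζ = 3.7/(2·3.279) = 0.5642.
%OS = 100·exp(−πζ/√(1−ζ²)) = 100·exp(−π·0.5642/√0.6817) = 11.7%.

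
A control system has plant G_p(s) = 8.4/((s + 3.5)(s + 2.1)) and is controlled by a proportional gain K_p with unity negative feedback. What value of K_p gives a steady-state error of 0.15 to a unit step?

K_p = 4.96

Steady-state error for a unit step on this type-0 loop is 1/(1 + K_p·G_p(0)).
G_p(0) = 1.143. Require 1/(1 + K_p·1.143) = 0.15, so 1 + 1.143·K_p = 6.667.
K_p = (6.667 − 1)/1.143 = 4.96.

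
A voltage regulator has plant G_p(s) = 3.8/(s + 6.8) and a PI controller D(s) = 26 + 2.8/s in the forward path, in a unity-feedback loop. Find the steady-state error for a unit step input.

0

The open loop D(s)G_p(s) has a pole at the origin (type 1), so the static position error constant is infinite and e_ss = 1/(1+∞) = 0.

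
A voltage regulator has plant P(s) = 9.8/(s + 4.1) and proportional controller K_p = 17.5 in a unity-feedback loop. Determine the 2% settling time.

T_s ≈ 0.0228 s

Closed-loop transfer function: T(s) = K_p·P(s)/(1 + K_p·P(s)) = 171.5/(s + 4.1 + 171.5) = 171.5/(s + 175.6).
Time constant τ = 1/175.6 = 0.005695 s, so the 2% settling time is about 4τ = 0.0228 s.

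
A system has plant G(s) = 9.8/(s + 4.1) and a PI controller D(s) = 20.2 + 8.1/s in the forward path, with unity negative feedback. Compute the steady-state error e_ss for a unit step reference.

0

The open loop D(s)G(s) has a pole at the origin (type 1), so the static position error constant is infinite and e_ss = 1/(1+∞) = 0.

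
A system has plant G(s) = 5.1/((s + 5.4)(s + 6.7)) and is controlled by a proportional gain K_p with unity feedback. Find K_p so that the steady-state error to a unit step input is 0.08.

K_p = 81.6

Steady-state error for a unit step on this type-0 loop is 1/(1 + K_p·G(0)).
G(0) = 0.141. Require 1/(1 + K_p·0.141) = 0.08, so 1 + 0.141·K_p = 12.5.
K_p = (12.5 − 1)/0.141 = 81.6.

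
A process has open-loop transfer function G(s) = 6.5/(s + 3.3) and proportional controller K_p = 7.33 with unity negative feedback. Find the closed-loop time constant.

Closed-loop transfer function: T(s) = K_p·G(s)/(1 + K_p·G(s)) = 47.65/(s + 3.3 + 47.65) = 47.65/(s + 50.95).
Time constant τ = 1/50.95 = 0.0196 s.

τ = 0.0196 s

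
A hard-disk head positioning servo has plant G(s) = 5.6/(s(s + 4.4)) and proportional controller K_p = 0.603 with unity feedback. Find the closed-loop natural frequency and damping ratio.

With unity feedback the closed-loop characteristic equation is s² + 4.4s + 0.603·5.6 = s² + 4.4s + 3.377 = 0.
Matching s² + 2ζω_n s + ω_n²: ω_n = √3.377 = 1.838 rad/s and 2ζω_n = 4.4, so ζ = 4.4/(2·1.838) = 1.2.

ω_n = 1.84 rad/s, ζ = 1.2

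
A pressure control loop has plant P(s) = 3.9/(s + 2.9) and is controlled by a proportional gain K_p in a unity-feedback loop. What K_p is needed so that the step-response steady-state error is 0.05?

For a type-0 loop with proportional control, e_ss = 1/(1 + K_p·P(0)).
P(0) = 1.345. Require 1/(1 + K_p·1.345) = 0.05, so 1 + 1.345·K_p = 20.
K_p = (20 − 1)/1.345 = 14.1.

K_p = 14.1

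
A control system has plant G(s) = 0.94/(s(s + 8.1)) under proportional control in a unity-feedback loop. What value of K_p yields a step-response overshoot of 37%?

From %OS = 100·exp(−πζ/√(1−ζ²)) = 37%, ζ = −ln(0.37)/√(π²+ln²(0.37)) = 0.3017.
Characteristic equation s² + 8.1s + 0.94K_p = 0 gives ζ = 8.1/(2√(0.94K_p)).
Setting ζ = 0.3017: √(0.94K_p) = 8.1/(2·0.3017) = 13.42, so K_p = 180.2/0.94 = 192.

K_p = 192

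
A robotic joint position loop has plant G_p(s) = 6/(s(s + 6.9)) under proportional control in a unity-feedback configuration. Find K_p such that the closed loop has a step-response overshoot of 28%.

K_p = 14.1

From %OS = 100·exp(−πζ/√(1−ζ²)) = 28%, ζ = −ln(0.28)/√(π²+ln²(0.28)) = 0.3755.
Characteristic equation s² + 6.9s + 6K_p = 0 gives ζ = 6.9/(2√(6K_p)).
Setting ζ = 0.3755: √(6K_p) = 6.9/(2·0.3755) = 9.187, so K_p = 84.4/6 = 14.1.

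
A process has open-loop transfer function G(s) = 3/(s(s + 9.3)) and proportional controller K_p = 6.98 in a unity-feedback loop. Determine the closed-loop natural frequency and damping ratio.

ω_n = 4.58 rad/s, ζ = 1.02

With unity feedback the closed-loop characteristic equation is s² + 9.3s + 6.98·3 = s² + 9.3s + 20.94 = 0.
So ω_n² = 20.94 ⇒ ω_n = 4.576 rad/s, and ζ = 9.3/(2ω_n) = 1.02.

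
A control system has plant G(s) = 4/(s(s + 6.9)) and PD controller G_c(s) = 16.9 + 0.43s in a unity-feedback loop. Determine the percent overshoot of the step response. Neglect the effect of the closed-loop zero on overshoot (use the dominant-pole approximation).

Forward path: (16.9 + 0.43s)·4/(s(s+6.9)). The closed-loop characteristic equation is s² + (6.9 + 4·0.43)s + 4·16.9 = 0.
That is s² + 8.62s + 67.6 = 0, so ω_n = 8.222 rad/s and ζ = 8.62/(2·8.222) = 0.5242.
%OS = 100·exp(−πζ/√(1−ζ²)) = 14.5%.

14.5%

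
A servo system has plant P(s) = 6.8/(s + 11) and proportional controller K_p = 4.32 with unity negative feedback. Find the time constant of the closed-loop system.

τ = 0.0248 s

Closed-loop transfer function: T(s) = K_p·P(s)/(1 + K_p·P(s)) = 29.38/(s + 11 + 29.38) = 29.38/(s + 40.38).
Time constant τ = 1/40.38 = 0.0248 s.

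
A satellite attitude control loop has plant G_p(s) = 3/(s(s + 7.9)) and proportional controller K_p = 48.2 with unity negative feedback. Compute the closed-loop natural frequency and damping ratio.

ω_n = 12 rad/s, ζ = 0.328

The closed-loop denominator is s(s+7.9) + 48.2·3 = s² + 7.9s + 144.6.
Matching s² + 2ζω_n s + ω_n²: ω_n = √144.6 = 12.02 rad/s and 2ζω_n = 7.9, so ζ = 7.9/(2·12.02) = 0.328.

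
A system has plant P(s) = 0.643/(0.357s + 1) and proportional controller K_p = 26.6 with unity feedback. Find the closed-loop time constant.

τ = 0.0197 s

Closed loop: T(s) = K_p·P/(1+K_p·P) = 17.1/(0.357s + 1 + 17.1), with pole at s = −(1 + 17.1)/0.357 = −50.71.
Closed-loop time constant τ = 1/50.71 = 0.0197 s.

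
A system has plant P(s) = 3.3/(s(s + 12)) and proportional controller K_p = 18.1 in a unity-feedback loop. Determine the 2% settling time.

T_s ≈ 0.667 s

Closed-loop characteristic equation: s² + 12s + 59.73 = 0, so ω_n = 7.729 rad/s and ζ = 12/(2·7.729) = 0.7763.
2% settling time T_s ≈ 4/(ζω_n) = 4/6 = 0.667 s.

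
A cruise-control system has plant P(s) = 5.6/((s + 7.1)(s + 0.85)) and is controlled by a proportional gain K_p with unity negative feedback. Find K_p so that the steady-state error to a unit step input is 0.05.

For a type-0 loop with proportional control, e_ss = 1/(1 + K_p·P(0)).
P(0) = 0.9279. Require 1/(1 + K_p·0.9279) = 0.05, so 1 + 0.9279·K_p = 20.
K_p = (20 − 1)/0.9279 = 20.5.

K_p = 20.5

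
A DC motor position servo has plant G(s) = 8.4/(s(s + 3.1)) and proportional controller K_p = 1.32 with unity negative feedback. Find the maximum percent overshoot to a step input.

19.2%

Closed-loop characteristic equation: s² + 3.1s + 11.09 = 0, so ω_n = 3.33 rad/s and ζ = 3.1/(2·3.33) = 0.4655.
%OS = 100·exp(−πζ/√(1−ζ²)) = 100·exp(−π·0.4655/√0.7833) = 19.2%.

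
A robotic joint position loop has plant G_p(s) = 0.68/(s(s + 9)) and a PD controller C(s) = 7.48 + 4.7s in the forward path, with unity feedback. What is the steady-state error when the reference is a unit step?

The open loop C(s)G_p(s) has a pole at the origin (type 1), so the static position error constant is infinite and e_ss = 1/(1+∞) = 0.

0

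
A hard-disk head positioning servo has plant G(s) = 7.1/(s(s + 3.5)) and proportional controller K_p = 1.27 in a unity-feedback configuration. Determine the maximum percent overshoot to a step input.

From 1 + K_pG(s) = 0: s² + 3.5s + 9.017 = 0 ⇒ ω_n = 3.003, ζ = 0.5828.
%OS = 100·exp(−πζ/√(1−ζ²)) = 100·exp(−π·0.5828/√0.6604) = 10.5%.

10.5%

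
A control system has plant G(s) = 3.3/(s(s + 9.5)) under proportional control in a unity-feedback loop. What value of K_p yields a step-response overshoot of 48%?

K_p = 132

From %OS = 100·exp(−πζ/√(1−ζ²)) = 48%, ζ = −ln(0.48)/√(π²+ln²(0.48)) = 0.2275.
Characteristic equation s² + 9.5s + 3.3K_p = 0 gives ζ = 9.5/(2√(3.3K_p)).
Setting ζ = 0.2275: √(3.3K_p) = 9.5/(2·0.2275) = 20.88, so K_p = 435.9/3.3 = 132.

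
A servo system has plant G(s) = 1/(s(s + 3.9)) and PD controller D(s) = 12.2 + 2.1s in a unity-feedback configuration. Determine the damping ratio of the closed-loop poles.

Forward path: (12.2 + 2.1s)·1/(s(s+3.9)). The closed-loop characteristic equation is s² + (3.9 + 1·2.1)s + 1·12.2 = 0.
That is s² + 6s + 12.2 = 0, so ω_n = 3.493 rad/s and ζ = 6/(2·3.493) = 0.8589.

ζ = 0.859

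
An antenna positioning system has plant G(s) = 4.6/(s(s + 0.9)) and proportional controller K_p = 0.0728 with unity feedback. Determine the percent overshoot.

The closed-loop denominator s² + 0.9s + 0.3349 gives ω_n = √0.3349 = 0.5787 and ζ = 0.9/(2ω_n) = 0.7776.
%OS = 100·exp(−πζ/√(1−ζ²)) = 100·exp(−π·0.7776/√0.3953) = 2.05%.

2.05%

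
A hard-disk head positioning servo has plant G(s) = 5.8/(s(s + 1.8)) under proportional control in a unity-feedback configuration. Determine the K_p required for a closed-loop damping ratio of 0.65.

Closed-loop characteristic equation: s² + 1.8s + K_p·5.8 = 0.
So ω_n = √(5.8K_p) and 2ζω_n = 1.8, giving ζ = 1.8/(2√(5.8K_p)).
Setting ζ = 0.65: √(5.8K_p) = 1.8/(2·0.65) = 1.385, so K_p = 1.917/5.8 = 0.331.

K_p = 0.331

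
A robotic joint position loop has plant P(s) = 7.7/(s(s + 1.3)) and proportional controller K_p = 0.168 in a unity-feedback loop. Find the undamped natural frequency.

ω_n = 1.14 rad/s

The closed-loop denominator is s(s+1.3) + 0.168·7.7 = s² + 1.3s + 1.294.
Matching s² + 2ζω_n s + ω_n²: ω_n = √1.294 = 1.137 rad/s and 2ζω_n = 1.3, so ζ = 1.3/(2·1.137) = 0.571.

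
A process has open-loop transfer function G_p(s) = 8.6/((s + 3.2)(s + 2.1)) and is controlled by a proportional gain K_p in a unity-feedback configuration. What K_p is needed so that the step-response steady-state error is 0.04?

K_p = 18.8

Steady-state error for a unit step on this type-0 loop is 1/(1 + K_p·G_p(0)).
G_p(0) = 1.28. Require 1/(1 + K_p·1.28) = 0.04, so 1 + 1.28·K_p = 25.
K_p = (25 − 1)/1.28 = 18.8.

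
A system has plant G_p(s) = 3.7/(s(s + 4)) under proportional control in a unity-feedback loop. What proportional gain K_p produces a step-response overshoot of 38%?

K_p = 12.5

From %OS = 100·exp(−πζ/√(1−ζ²)) = 38%, ζ = −ln(0.38)/√(π²+ln²(0.38)) = 0.2943.
Characteristic equation s² + 4s + 3.7K_p = 0 gives ζ = 4/(2√(3.7K_p)).
Setting ζ = 0.2943: √(3.7K_p) = 4/(2·0.2943) = 6.795, so K_p = 46.17/3.7 = 12.5.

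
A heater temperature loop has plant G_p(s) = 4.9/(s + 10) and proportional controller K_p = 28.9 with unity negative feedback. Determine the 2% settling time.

T_s ≈ 0.0264 s

Closed-loop transfer function: T(s) = K_p·G_p(s)/(1 + K_p·G_p(s)) = 141.6/(s + 10 + 141.6) = 141.6/(s + 151.6).
Time constant τ = 1/151.6 = 0.006596 s, so the 2% settling time is about 4τ = 0.0264 s.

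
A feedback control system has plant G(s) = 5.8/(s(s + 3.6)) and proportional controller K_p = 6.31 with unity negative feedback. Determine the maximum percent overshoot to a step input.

37.6%

From 1 + K_pG(s) = 0: s² + 3.6s + 36.6 = 0 ⇒ ω_n = 6.05, ζ = 0.2975.
%OS = 100·exp(−πζ/√(1−ζ²)) = 100·exp(−π·0.2975/√0.9115) = 37.6%.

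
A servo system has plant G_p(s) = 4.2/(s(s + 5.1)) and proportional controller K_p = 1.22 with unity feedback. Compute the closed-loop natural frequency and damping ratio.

1 + K_p·G_p(s) = 0 gives s² + 5.1s + 5.124 = 0.
Matching s² + 2ζω_n s + ω_n²: ω_n = √5.124 = 2.264 rad/s and 2ζω_n = 5.1, so ζ = 5.1/(2·2.264) = 1.13.

ω_n = 2.26 rad/s, ζ = 1.13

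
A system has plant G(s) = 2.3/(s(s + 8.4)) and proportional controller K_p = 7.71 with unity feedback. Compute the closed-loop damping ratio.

ζ = 0.997

With unity feedback the closed-loop characteristic equation is s² + 8.4s + 7.71·2.3 = s² + 8.4s + 17.73 = 0.
So ω_n² = 17.73 ⇒ ω_n = 4.211 rad/s, and ζ = 8.4/(2ω_n) = 0.997.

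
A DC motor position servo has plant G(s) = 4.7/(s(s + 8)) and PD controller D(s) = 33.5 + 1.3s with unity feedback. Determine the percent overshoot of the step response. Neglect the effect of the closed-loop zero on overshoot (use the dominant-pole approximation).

11.8%

Forward path: (33.5 + 1.3s)·4.7/(s(s+8)). The closed-loop characteristic equation is s² + (8 + 4.7·1.3)s + 4.7·33.5 = 0.
That is s² + 14.11s + 157.5 = 0, so ω_n = 12.55 rad/s and ζ = 14.11/(2·12.55) = 0.5622.
%OS = 100·exp(−πζ/√(1−ζ²)) = 11.8%.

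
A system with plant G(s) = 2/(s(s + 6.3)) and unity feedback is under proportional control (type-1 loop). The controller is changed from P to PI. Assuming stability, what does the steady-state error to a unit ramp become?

0

The integrator raises the loop to type 2, so K_v → ∞ and e_ss to a ramp is zero.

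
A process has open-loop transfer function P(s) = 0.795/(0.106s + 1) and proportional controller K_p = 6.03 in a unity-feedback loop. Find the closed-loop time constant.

Closed loop: T(s) = K_p·P/(1+K_p·P) = 4.794/(0.106s + 1 + 4.794), with pole at s = −(1 + 4.794)/0.106 = −54.66.
Closed-loop time constant τ = 1/54.66 = 0.0183 s.

τ = 0.0183 s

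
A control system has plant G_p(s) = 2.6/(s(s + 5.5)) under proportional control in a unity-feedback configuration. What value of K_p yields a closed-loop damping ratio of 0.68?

Closed-loop characteristic equation: s² + 5.5s + K_p·2.6 = 0.
So ω_n = √(2.6K_p) and 2ζω_n = 5.5, giving ζ = 5.5/(2√(2.6K_p)).
Setting ζ = 0.68: √(2.6K_p) = 5.5/(2·0.68) = 4.044, so K_p = 16.35/2.6 = 6.29.

K_p = 6.29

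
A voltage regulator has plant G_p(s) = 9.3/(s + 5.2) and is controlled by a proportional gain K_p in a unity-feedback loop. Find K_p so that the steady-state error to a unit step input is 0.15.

Steady-state error for a unit step on this type-0 loop is 1/(1 + K_p·G_p(0)).
G_p(0) = 1.788. Require 1/(1 + K_p·1.788) = 0.15, so 1 + 1.788·K_p = 6.667.
K_p = (6.667 − 1)/1.788 = 3.17.

K_p = 3.17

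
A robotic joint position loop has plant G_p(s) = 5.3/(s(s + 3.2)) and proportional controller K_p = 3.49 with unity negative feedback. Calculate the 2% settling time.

T_s ≈ 2.5 s

The closed-loop denominator s² + 3.2s + 18.5 gives ω_n = √18.5 = 4.301 and ζ = 3.2/(2ω_n) = 0.372.
2% settling time T_s ≈ 4/(ζω_n) = 4/1.6 = 2.5 s.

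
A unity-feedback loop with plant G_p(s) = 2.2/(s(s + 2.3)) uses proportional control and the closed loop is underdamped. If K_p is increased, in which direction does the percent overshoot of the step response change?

Characteristic equation s² + 2.3s + K_p·2.2 = 0: raising K_p raises ω_n while 2ζω_n = 2.3 is fixed, so ζ falls and overshoot grows.

increase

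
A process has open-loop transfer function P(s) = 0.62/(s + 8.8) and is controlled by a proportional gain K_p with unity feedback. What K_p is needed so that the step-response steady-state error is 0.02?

K_p = 695

For a type-0 loop with proportional control, e_ss = 1/(1 + K_p·P(0)).
P(0) = 0.07045. Require 1/(1 + K_p·0.07045) = 0.02, so 1 + 0.07045·K_p = 50.
K_p = (50 − 1)/0.07045 = 695.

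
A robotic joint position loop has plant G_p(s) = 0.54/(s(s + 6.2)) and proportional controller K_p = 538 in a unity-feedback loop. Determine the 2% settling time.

T_s ≈ 1.29 s

The closed-loop denominator s² + 6.2s + 290.5 gives ω_n = √290.5 = 17.04 and ζ = 6.2/(2ω_n) = 0.1819.
2% settling time T_s ≈ 4/(ζω_n) = 4/3.1 = 1.29 s.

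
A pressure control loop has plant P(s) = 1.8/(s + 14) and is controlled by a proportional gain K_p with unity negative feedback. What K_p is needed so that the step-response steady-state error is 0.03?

K_p = 251

For a type-0 loop with proportional control, e_ss = 1/(1 + K_p·P(0)).
P(0) = 0.1286. Require 1/(1 + K_p·0.1286) = 0.03, so 1 + 0.1286·K_p = 33.33.
K_p = (33.33 − 1)/0.1286 = 251.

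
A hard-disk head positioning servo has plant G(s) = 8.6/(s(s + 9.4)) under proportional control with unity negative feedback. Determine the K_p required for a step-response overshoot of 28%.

K_p = 18.2

From %OS = 100·exp(−πζ/√(1−ζ²)) = 28%, ζ = −ln(0.28)/√(π²+ln²(0.28)) = 0.3755.
Characteristic equation s² + 9.4s + 8.6K_p = 0 gives ζ = 9.4/(2√(8.6K_p)).
Setting ζ = 0.3755: √(8.6K_p) = 9.4/(2·0.3755) = 12.52, so K_p = 156.6/8.6 = 18.2.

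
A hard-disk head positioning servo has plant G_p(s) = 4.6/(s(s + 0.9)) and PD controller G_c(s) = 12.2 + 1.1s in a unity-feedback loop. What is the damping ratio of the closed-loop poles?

ζ = 0.398

Forward path: (12.2 + 1.1s)·4.6/(s(s+0.9)). The closed-loop characteristic equation is s² + (0.9 + 4.6·1.1)s + 4.6·12.2 = 0.
That is s² + 5.96s + 56.12 = 0, so ω_n = 7.491 rad/s and ζ = 5.96/(2·7.491) = 0.3978.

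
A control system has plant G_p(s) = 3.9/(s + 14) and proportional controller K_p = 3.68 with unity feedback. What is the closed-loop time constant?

Closed-loop transfer function: T(s) = K_p·G_p(s)/(1 + K_p·G_p(s)) = 14.35/(s + 14 + 14.35) = 14.35/(s + 28.35).
Time constant τ = 1/28.35 = 0.0353 s.

τ = 0.0353 s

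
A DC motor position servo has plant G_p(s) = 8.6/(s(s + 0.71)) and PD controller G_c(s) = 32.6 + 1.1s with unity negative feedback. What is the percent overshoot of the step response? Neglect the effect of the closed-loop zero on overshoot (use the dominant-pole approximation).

Forward path: (32.6 + 1.1s)·8.6/(s(s+0.71)). The closed-loop characteristic equation is s² + (0.71 + 8.6·1.1)s + 8.6·32.6 = 0.
That is s² + 10.17s + 280.4 = 0, so ω_n = 16.74 rad/s and ζ = 10.17/(2·16.74) = 0.3037.
%OS = 100·exp(−πζ/√(1−ζ²)) = 36.7%.

36.7%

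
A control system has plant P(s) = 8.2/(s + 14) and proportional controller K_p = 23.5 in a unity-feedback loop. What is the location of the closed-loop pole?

Closed-loop transfer function: T(s) = K_p·P(s)/(1 + K_p·P(s)) = 192.7/(s + 14 + 192.7) = 192.7/(s + 206.7).
The closed-loop pole is at s = −206.7.

s = -206.7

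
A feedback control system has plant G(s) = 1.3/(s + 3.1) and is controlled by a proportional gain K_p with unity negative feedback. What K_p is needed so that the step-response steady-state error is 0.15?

K_p = 13.5

The loop is type 0, so e_ss(step) = 1/(1 + K_pos) with K_pos = K_p·G(0).
G(0) = 0.4194. Require 1/(1 + K_p·0.4194) = 0.15, so 1 + 0.4194·K_p = 6.667.
K_p = (6.667 − 1)/0.4194 = 13.5.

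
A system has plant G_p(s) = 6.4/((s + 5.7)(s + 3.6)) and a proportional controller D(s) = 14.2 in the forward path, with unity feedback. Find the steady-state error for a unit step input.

0.184

The loop is type 0. Static position error constant K_pos = D(0)·G_p(0) = 14.2·0.3119 = 4.429.
Steady-state error to a unit step: e_ss = 1/(1+K_pos) = 1/5.429 = 0.184.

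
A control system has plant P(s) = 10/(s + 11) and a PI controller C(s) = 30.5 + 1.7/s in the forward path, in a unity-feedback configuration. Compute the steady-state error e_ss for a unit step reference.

0

The open loop C(s)P(s) has a pole at the origin (type 1), so the static position error constant is infinite and e_ss = 1/(1+∞) = 0.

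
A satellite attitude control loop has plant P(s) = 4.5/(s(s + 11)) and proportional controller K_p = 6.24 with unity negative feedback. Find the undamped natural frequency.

ω_n = 5.3 rad/s

1 + K_p·P(s) = 0 gives s² + 11s + 28.08 = 0.
So ω_n² = 28.08 ⇒ ω_n = 5.299 rad/s, and ζ = 11/(2ω_n) = 1.04.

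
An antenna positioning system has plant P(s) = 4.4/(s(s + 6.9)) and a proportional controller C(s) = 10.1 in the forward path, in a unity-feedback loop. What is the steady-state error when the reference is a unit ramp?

The loop has one pole at the origin (type 1). Velocity error constant K_v = lim_{s→0} s·C(s)P(s) = 10.1·4.4/6.9 = 6.441.
Steady-state error to a unit ramp: e_ss = 1/K_v = 0.155.

0.155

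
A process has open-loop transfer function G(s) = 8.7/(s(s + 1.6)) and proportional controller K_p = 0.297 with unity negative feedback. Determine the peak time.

T_p = 2.25 s

Closed-loop characteristic equation: s² + 1.6s + 2.584 = 0, so ω_n = 1.607 rad/s and ζ = 1.6/(2·1.607) = 0.4977.
Damped frequency ω_d = ω_n√(1−ζ²) = 1.394 rad/s, so peak time T_p = π/ω_d = 2.25 s.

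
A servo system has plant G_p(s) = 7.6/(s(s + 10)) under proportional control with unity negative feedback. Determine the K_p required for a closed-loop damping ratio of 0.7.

K_p = 6.71

Closed-loop characteristic equation: s² + 10s + K_p·7.6 = 0.
So ω_n = √(7.6K_p) and 2ζω_n = 10, giving ζ = 10/(2√(7.6K_p)).
Setting ζ = 0.7: √(7.6K_p) = 10/(2·0.7) = 7.143, so K_p = 51.02/7.6 = 6.71.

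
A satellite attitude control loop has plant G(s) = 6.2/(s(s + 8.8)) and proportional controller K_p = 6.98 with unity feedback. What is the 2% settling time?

T_s ≈ 0.909 s

From 1 + K_pG(s) = 0: s² + 8.8s + 43.28 = 0 ⇒ ω_n = 6.578, ζ = 0.6689.
2% settling time T_s ≈ 4/(ζω_n) = 4/4.4 = 0.909 s.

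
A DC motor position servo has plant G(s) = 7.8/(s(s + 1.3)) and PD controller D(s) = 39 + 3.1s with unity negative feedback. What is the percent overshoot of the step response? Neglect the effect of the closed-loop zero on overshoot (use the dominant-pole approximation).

3.47%

Forward path: (39 + 3.1s)·7.8/(s(s+1.3)). The closed-loop characteristic equation is s² + (1.3 + 7.8·3.1)s + 7.8·39 = 0.
That is s² + 25.48s + 304.2 = 0, so ω_n = 17.44 rad/s and ζ = 25.48/(2·17.44) = 0.7304.
%OS = 100·exp(−πζ/√(1−ζ²)) = 3.47%.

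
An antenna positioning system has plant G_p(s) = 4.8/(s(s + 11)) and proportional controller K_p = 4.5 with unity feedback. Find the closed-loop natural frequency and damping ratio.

ω_n = 4.65 rad/s, ζ = 1.18

The closed-loop denominator is s(s+11) + 4.5·4.8 = s² + 11s + 21.6.
Matching s² + 2ζω_n s + ω_n²: ω_n = √21.6 = 4.648 rad/s and 2ζω_n = 11, so ζ = 11/(2·4.648) = 1.18.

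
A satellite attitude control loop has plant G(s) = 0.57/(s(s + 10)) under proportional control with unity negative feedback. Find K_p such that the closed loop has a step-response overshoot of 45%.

K_p = 723

From %OS = 100·exp(−πζ/√(1−ζ²)) = 45%, ζ = −ln(0.45)/√(π²+ln²(0.45)) = 0.2463.
Characteristic equation s² + 10s + 0.57K_p = 0 gives ζ = 10/(2√(0.57K_p)).
Setting ζ = 0.2463: √(0.57K_p) = 10/(2·0.2463) = 20.3, so K_p = 412/0.57 = 723.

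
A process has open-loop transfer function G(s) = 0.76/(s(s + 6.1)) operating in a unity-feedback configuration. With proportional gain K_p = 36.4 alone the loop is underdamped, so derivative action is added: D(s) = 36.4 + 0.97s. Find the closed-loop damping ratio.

Forward path: (36.4 + 0.97s)·0.76/(s(s+6.1)). The closed-loop characteristic equation is s² + (6.1 + 0.76·0.97)s + 0.76·36.4 = 0.
That is s² + 6.837s + 27.66 = 0, so ω_n = 5.26 rad/s and ζ = 6.837/(2·5.26) = 0.65.

ζ = 0.65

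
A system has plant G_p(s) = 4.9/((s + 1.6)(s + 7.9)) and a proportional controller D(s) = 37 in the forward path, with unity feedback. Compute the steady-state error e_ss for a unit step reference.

0.0652

The loop is type 0. Static position error constant K_pos = D(0)·G_p(0) = 37·0.3877 = 14.34.
Steady-state error to a unit step: e_ss = 1/(1+K_pos) = 1/15.34 = 0.0652.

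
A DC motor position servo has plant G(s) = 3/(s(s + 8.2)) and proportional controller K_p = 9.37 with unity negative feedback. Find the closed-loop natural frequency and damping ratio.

With unity feedback the closed-loop characteristic equation is s² + 8.2s + 9.37·3 = s² + 8.2s + 28.11 = 0.
So ω_n² = 28.11 ⇒ ω_n = 5.302 rad/s, and ζ = 8.2/(2ω_n) = 0.773.

ω_n = 5.3 rad/s, ζ = 0.773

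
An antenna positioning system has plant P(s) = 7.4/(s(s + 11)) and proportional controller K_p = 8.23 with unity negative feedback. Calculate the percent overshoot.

From 1 + K_pP(s) = 0: s² + 11s + 60.9 = 0 ⇒ ω_n = 7.804, ζ = 0.7048.
%OS = 100·exp(−πζ/√(1−ζ²)) = 100·exp(−π·0.7048/√0.5033) = 4.41%.

4.41%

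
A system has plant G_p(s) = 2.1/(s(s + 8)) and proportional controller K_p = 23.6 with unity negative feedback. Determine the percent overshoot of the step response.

11.4%

Closed-loop characteristic equation: s² + 8s + 49.56 = 0, so ω_n = 7.04 rad/s and ζ = 8/(2·7.04) = 0.5682.
%OS = 100·exp(−πζ/√(1−ζ²)) = 100·exp(−π·0.5682/√0.6772) = 11.4%.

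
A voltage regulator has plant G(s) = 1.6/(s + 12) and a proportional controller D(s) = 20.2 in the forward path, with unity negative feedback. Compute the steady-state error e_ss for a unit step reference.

The loop is type 0. Static position error constant K_pos = D(0)·G(0) = 20.2·0.1333 = 2.693.
Steady-state error to a unit step: e_ss = 1/(1+K_pos) = 1/3.693 = 0.271.

0.271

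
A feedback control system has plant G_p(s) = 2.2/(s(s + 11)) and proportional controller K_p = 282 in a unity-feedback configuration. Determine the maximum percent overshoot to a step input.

49.1%

The closed-loop denominator s² + 11s + 620.4 gives ω_n = √620.4 = 24.91 and ζ = 11/(2ω_n) = 0.2208.
%OS = 100·exp(−πζ/√(1−ζ²)) = 100·exp(−π·0.2208/√0.9512) = 49.1%.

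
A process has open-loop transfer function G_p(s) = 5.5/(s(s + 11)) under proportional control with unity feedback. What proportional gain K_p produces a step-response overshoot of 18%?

From %OS = 100·exp(−πζ/√(1−ζ²)) = 18%, ζ = −ln(0.18)/√(π²+ln²(0.18)) = 0.4791.
Characteristic equation s² + 11s + 5.5K_p = 0 gives ζ = 11/(2√(5.5K_p)).
Setting ζ = 0.4791: √(5.5K_p) = 11/(2·0.4791) = 11.48, so K_p = 131.8/5.5 = 24.

K_p = 24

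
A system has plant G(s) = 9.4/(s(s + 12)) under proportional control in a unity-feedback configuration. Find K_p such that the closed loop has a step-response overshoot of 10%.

From %OS = 100·exp(−πζ/√(1−ζ²)) = 10%, ζ = −ln(0.1)/√(π²+ln²(0.1)) = 0.5912.
Characteristic equation s² + 12s + 9.4K_p = 0 gives ζ = 12/(2√(9.4K_p)).
Setting ζ = 0.5912: √(9.4K_p) = 12/(2·0.5912) = 10.15, so K_p = 103/9.4 = 11.

K_p = 11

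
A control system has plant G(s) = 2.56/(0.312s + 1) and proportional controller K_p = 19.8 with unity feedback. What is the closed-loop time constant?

τ = 0.00604 s

Closed loop: T(s) = K_p·G/(1+K_p·G) = 50.69/(0.312s + 1 + 50.69), with pole at s = −(1 + 50.69)/0.312 = −165.7.
Closed-loop time constant τ = 1/165.7 = 0.00604 s.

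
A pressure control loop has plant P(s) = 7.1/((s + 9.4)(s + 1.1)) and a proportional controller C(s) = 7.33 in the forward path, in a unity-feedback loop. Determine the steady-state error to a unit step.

0.166

The loop is type 0. Static position error constant K_pos = C(0)·P(0) = 7.33·0.6867 = 5.033.
Steady-state error to a unit step: e_ss = 1/(1+K_pos) = 1/6.033 = 0.166.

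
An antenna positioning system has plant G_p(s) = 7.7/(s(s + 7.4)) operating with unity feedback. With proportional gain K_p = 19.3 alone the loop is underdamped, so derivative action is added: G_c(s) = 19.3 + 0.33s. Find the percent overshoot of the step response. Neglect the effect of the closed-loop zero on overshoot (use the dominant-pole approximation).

24.6%

Forward path: (19.3 + 0.33s)·7.7/(s(s+7.4)). The closed-loop characteristic equation is s² + (7.4 + 7.7·0.33)s + 7.7·19.3 = 0.
That is s² + 9.941s + 148.6 = 0, so ω_n = 12.19 rad/s and ζ = 9.941/(2·12.19) = 0.4077.
%OS = 100·exp(−πζ/√(1−ζ²)) = 24.6%.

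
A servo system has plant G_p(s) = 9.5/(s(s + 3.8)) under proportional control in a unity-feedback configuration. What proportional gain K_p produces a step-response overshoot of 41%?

From %OS = 100·exp(−πζ/√(1−ζ²)) = 41%, ζ = −ln(0.41)/√(π²+ln²(0.41)) = 0.273.
Characteristic equation s² + 3.8s + 9.5K_p = 0 gives ζ = 3.8/(2√(9.5K_p)).
Setting ζ = 0.273: √(9.5K_p) = 3.8/(2·0.273) = 6.959, so K_p = 48.43/9.5 = 5.1.

K_p = 5.1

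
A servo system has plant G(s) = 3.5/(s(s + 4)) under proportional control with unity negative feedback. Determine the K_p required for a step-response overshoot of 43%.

From %OS = 100·exp(−πζ/√(1−ζ²)) = 43%, ζ = −ln(0.43)/√(π²+ln²(0.43)) = 0.2594.
Characteristic equation s² + 4s + 3.5K_p = 0 gives ζ = 4/(2√(3.5K_p)).
Setting ζ = 0.2594: √(3.5K_p) = 4/(2·0.2594) = 7.709, so K_p = 59.42/3.5 = 17.

K_p = 17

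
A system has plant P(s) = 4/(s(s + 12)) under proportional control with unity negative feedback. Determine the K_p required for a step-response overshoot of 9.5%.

K_p = 25

From %OS = 100·exp(−πζ/√(1−ζ²)) = 9.5%, ζ = −ln(0.095)/√(π²+ln²(0.095)) = 0.5996.
Characteristic equation s² + 12s + 4K_p = 0 gives ζ = 12/(2√(4K_p)).
Setting ζ = 0.5996: √(4K_p) = 12/(2·0.5996) = 10.01, so K_p = 100.1/4 = 25.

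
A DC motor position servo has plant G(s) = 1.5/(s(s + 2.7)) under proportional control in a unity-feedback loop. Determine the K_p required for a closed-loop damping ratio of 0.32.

Closed-loop characteristic equation: s² + 2.7s + K_p·1.5 = 0.
So ω_n = √(1.5K_p) and 2ζω_n = 2.7, giving ζ = 2.7/(2√(1.5K_p)).
Setting ζ = 0.32: √(1.5K_p) = 2.7/(2·0.32) = 4.219, so K_p = 17.8/1.5 = 11.9.

K_p = 11.9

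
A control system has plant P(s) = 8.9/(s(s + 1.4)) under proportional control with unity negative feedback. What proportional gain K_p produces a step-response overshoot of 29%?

K_p = 0.41

From %OS = 100·exp(−πζ/√(1−ζ²)) = 29%, ζ = −ln(0.29)/√(π²+ln²(0.29)) = 0.3666.
Characteristic equation s² + 1.4s + 8.9K_p = 0 gives ζ = 1.4/(2√(8.9K_p)).
Setting ζ = 0.3666: √(8.9K_p) = 1.4/(2·0.3666) = 1.909, so K_p = 3.646/8.9 = 0.41.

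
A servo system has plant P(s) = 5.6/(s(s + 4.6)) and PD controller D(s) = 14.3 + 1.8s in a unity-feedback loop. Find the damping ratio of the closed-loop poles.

Forward path: (14.3 + 1.8s)·5.6/(s(s+4.6)). The closed-loop characteristic equation is s² + (4.6 + 5.6·1.8)s + 5.6·14.3 = 0.
That is s² + 14.68s + 80.08 = 0, so ω_n = 8.949 rad/s and ζ = 14.68/(2·8.949) = 0.8202.

ζ = 0.82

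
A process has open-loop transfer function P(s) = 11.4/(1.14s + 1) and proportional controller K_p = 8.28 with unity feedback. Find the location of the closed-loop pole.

Closed loop: T(s) = K_p·P/(1+K_p·P) = 94.39/(1.14s + 1 + 94.39), with pole at s = −(1 + 94.39)/1.14 = −83.68.

s = -83.68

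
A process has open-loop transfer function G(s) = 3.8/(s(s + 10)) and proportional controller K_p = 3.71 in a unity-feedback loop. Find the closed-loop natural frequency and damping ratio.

With unity feedback the closed-loop characteristic equation is s² + 10s + 3.71·3.8 = s² + 10s + 14.1 = 0.
Matching s² + 2ζω_n s + ω_n²: ω_n = √14.1 = 3.755 rad/s and 2ζω_n = 10, so ζ = 10/(2·3.755) = 1.33.

ω_n = 3.75 rad/s, ζ = 1.33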